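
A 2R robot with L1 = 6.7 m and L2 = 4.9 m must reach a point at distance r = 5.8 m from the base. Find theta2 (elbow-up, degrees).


cos(theta2) = (r^2 - L1^2 - L2^2) / (2*L1*L2)
cos(theta2) = (33.64 - 44.89 - 24.01) / 65.66
cos(theta2) = -0.537009
theta2 = 122.4802 degrees


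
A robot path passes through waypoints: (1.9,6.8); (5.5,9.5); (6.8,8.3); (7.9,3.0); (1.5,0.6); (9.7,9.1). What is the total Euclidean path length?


Segment lengths:
  seg1 = sqrt((3.6)^2 + (2.7)^2) = 4.5
  seg2 = sqrt((1.3)^2 + (-1.2)^2) = 1.7692
  seg3 = sqrt((1.1)^2 + (-5.3)^2) = 5.4129
  seg4 = sqrt((-6.4)^2 + (-2.4)^2) = 6.8352
  seg5 = sqrt((8.2)^2 + (8.5)^2) = 11.8106
Total = 30.3279


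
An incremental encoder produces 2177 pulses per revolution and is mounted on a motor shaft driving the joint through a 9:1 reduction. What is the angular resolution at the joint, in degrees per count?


counts per rev = 2177
effective counts at joint = 2177 * 9 = 19593
resolution = 360 / 19593
= 0.0184 deg/count


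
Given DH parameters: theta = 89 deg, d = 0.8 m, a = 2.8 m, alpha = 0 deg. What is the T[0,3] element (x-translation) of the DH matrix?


T[0,3] = a * cos(theta)
= 2.8 * cos(89 deg)
= 2.8 * 0.0175
= 0.0489


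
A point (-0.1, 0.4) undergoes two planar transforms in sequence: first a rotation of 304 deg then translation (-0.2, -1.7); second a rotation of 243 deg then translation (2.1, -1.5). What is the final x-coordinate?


After transform 1:
x1 = cos(304)*-0.1 - sin(304)*0.4 + -0.2 = 0.0757
y1 = sin(304)*-0.1 + cos(304)*0.4 + -1.7 = -1.3934
After transform 2:
x2 = cos(243)*0.0757 - sin(243)*-1.3934 + 2.1
= 0.8241


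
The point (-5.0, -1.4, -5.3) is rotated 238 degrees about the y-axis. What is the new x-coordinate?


Rotation about y-axis: x' = x*cos(theta) + z*sin(theta)
= -5.0 * -0.5299 + -5.3 * -0.848
= 7.1443


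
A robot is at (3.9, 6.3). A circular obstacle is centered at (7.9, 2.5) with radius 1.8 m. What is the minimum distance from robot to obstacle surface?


center_dist = sqrt((3.9-7.9)^2 + (6.3-2.5)^2)
= sqrt(16.0 + 14.44)
= 5.5172
min_dist = center_dist - radius = 5.5172 - 1.8 = 3.7172 m


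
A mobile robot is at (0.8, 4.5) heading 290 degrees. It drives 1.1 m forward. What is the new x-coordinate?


x_new = x0 + d*cos(theta)
= 0.8 + 1.1*cos(290)
= 0.8 + 0.3762
= 1.1762


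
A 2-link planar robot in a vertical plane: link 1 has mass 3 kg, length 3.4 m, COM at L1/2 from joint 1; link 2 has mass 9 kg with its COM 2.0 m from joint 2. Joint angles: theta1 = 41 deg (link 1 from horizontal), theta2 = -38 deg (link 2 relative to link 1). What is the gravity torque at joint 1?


Horizontal distance from joint 1 to link-1 COM:
  x_c1 = (L1/2)*cos(t1) = 1.7 * 0.7547 = 1.283 m
Horizontal distance from joint 1 to link-2 COM:
  x_c2 = L1*cos(t1) + Lc2*cos(t1+t2)
       = 3.4*0.7547 + 2.0*0.9986 = 4.5633 m
tau1 = m1*g*x_c1 + m2*g*x_c2
     = 3*9.81*1.283 + 9*9.81*4.5633
     = 37.7589 + 402.8913
     = 440.6501 Nm


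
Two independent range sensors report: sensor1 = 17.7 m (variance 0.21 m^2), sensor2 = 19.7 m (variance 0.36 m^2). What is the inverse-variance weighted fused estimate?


w1 = (1/var1) / (1/var1 + 1/var2)
   = 4.7619 / (4.7619 + 2.7778) = 0.6316
w2 = 1 - w1 = 0.3684
fused = w1*s1 + w2*s2 = 11.1789 + 7.2579
= 18.4368 m


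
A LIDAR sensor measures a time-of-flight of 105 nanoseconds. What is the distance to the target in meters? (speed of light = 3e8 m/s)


tof = 105 ns = 1.05e-07 s
dist = c * tof / 2
= 3e8 * 1.05e-07 / 2
= 15.75 m


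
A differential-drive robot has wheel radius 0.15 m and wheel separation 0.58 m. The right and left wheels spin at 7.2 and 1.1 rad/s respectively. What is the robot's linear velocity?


vR = r*wR = 0.15*7.2 = 1.08 m/s
vL = r*wL = 0.15*1.1 = 0.165 m/s
v = (vR+vL)/2 = 0.6225 m/s
omega = (vR-vL)/L = 1.5776 rad/s
linear velocity = 0.6225 m/s


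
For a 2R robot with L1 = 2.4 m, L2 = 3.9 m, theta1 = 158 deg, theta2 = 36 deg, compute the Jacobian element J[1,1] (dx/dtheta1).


J[1,1] = -L1*sin(t1) - L2*sin(t1+t2)
= -2.4*sin(158) - 3.9*sin(194)
= 0.0444


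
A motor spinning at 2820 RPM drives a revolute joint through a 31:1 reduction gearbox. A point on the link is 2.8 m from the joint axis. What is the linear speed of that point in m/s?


omega_motor = 2820 * 2*pi/60 = 295.3097 rad/s
omega_joint = omega_motor / 31 = 9.5261 rad/s
v = omega_joint * r = 9.5261 * 2.8
= 26.6731 m/s


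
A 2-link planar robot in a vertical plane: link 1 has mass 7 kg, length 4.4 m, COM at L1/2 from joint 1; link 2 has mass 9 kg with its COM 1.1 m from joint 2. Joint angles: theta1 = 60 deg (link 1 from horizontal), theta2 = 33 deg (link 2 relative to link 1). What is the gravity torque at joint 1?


Horizontal distance from joint 1 to link-1 COM:
  x_c1 = (L1/2)*cos(t1) = 2.2 * 0.5 = 1.1 m
Horizontal distance from joint 1 to link-2 COM:
  x_c2 = L1*cos(t1) + Lc2*cos(t1+t2)
       = 4.4*0.5 + 1.1*-0.0523 = 2.1424 m
tau1 = m1*g*x_c1 + m2*g*x_c2
     = 7*9.81*1.1 + 9*9.81*2.1424
     = 75.537 + 189.1552
     = 264.6922 Nm


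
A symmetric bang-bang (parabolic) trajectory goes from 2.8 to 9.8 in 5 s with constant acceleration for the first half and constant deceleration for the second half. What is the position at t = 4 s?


Symmetric rest-to-rest: each phase covers (pf-p0)/2 in time T/2. 0.5*a*(T/2)^2 = (pf-p0)/2 => a = 4*(pf-p0)/T^2
a = 4*(9.8-2.8)/5^2 = 1.12
t = 4 is in the deceleration phase (t > T/2).
p = pf - 0.5*a*(T-t)^2 = 9.8 - 0.5*1.12*1^2
= 9.24


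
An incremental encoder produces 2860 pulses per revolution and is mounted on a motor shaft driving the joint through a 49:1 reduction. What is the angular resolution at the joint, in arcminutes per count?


counts per rev = 2860
effective counts at joint = 2860 * 49 = 140140
resolution = 360*60 / 140140
= 0.1541 arcmin/count


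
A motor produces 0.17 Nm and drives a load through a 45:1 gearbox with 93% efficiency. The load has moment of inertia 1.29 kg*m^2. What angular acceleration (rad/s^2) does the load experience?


tau_out = tau_motor * N * eta
= 0.17 * 45 * 0.93 = 7.1145 Nm
alpha = tau_out / I = 7.1145 / 1.29
= 5.5151 rad/s^2


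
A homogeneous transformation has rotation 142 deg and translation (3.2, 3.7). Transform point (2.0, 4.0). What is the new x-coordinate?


x' = cos(theta)*px - sin(theta)*py + tx
= -0.788*2.0 - 0.6157*4.0 + 3.2
= -0.8387


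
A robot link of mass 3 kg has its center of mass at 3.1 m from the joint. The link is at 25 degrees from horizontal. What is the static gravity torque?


tau = m*g*L*cos(angle)
= 3 * 9.81 * 3.1 * cos(25 deg)
= 3 * 9.81 * 3.1 * 0.9063
= 82.6852 Nm


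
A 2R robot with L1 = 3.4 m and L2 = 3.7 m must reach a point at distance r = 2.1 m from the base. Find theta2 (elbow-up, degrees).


cos(theta2) = (r^2 - L1^2 - L2^2) / (2*L1*L2)
cos(theta2) = (4.41 - 11.56 - 13.69) / 25.16
cos(theta2) = -0.828299
theta2 = 145.9244 degrees


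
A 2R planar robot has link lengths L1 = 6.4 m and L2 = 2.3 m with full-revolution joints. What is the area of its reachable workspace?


r_max = L1 + L2 = 8.7 m
r_min = |L1 - L2| = 4.1 m
Area = pi*(r_max^2 - r_min^2)
= pi*(75.69 - 16.81)
= pi * 58.88
= 184.977 m^2


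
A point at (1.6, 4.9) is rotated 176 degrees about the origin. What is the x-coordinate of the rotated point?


x' = x*cos(theta) - y*sin(theta)
cos(176 deg) = -0.9976, sin(176 deg) = 0.0698
x' = 1.6 * -0.9976 - 4.9 * 0.0698
= -1.5961 - 0.3418
= -1.9379


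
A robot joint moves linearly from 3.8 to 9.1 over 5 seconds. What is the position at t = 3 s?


s = t/T = 3/5 = 0.6
p(t) = p0 + (pf-p0)*s
= 3.8 + (9.1 - 3.8) * 0.6
= 6.98


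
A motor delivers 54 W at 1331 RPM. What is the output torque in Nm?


omega = 1331 * 2*pi/60 = 139.382 rad/s
tau = P / omega = 54 / 139.382
= 0.3874 Nm


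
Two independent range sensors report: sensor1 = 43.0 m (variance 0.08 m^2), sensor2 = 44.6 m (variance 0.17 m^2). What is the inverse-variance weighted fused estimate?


w1 = (1/var1) / (1/var1 + 1/var2)
   = 12.5 / (12.5 + 5.8824) = 0.68
w2 = 1 - w1 = 0.32
fused = w1*s1 + w2*s2 = 29.24 + 14.272
= 43.512 m


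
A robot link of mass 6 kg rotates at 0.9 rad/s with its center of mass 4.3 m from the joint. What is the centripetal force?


F = m * omega^2 * r
= 6 * 0.9^2 * 4.3
= 6 * 0.81 * 4.3
= 20.898 N


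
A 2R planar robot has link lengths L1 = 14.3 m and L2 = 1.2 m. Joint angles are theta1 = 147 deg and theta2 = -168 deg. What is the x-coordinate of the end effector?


Convert angles to radians: theta1 = 2.5656, theta2 = -2.9322
x = L1*cos(theta1) + L2*cos(theta1+theta2)
x = -11.993 + 1.1203
x = -10.8727


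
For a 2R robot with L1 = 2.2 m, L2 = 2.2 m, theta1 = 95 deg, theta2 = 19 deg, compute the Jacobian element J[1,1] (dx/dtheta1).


J[1,1] = -L1*sin(t1) - L2*sin(t1+t2)
= -2.2*sin(95) - 2.2*sin(114)
= -4.2014


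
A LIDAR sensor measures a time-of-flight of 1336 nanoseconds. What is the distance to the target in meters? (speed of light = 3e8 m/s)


tof = 1336 ns = 1.336e-06 s
dist = c * tof / 2
= 3e8 * 1.336e-06 / 2
= 200.4 m


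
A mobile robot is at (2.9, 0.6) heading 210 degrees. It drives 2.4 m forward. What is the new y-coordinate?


y_new = y0 + d*sin(theta)
= 0.6 + 2.4*sin(210)
= 0.6 + -1.2
= -0.6


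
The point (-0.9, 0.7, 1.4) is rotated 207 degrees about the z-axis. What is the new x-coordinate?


Rotation about z-axis: x' = x*cos(theta) - y*sin(theta)
= -0.9 * -0.891 - 0.7 * -0.454
= 1.1197


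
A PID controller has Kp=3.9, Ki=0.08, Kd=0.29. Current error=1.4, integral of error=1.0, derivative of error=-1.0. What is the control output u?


u = Kp*e + Ki*int(e) + Kd*de/dt
= 3.9*1.4 + 0.08*1.0 + 0.29*(-1.0)
= 5.46 + 0.08 + -0.29
= 5.25


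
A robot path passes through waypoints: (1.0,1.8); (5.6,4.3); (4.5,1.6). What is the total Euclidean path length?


Segment lengths:
  seg1 = sqrt((4.6)^2 + (2.5)^2) = 5.2355
  seg2 = sqrt((-1.1)^2 + (-2.7)^2) = 2.9155
Total = 8.1509


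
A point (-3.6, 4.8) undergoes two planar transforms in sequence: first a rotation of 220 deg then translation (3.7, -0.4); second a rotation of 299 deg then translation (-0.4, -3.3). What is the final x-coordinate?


After transform 1:
x1 = cos(220)*-3.6 - sin(220)*4.8 + 3.7 = 9.5431
y1 = sin(220)*-3.6 + cos(220)*4.8 + -0.4 = -1.763
After transform 2:
x2 = cos(299)*9.5431 - sin(299)*-1.763 + -0.4
= 2.6847


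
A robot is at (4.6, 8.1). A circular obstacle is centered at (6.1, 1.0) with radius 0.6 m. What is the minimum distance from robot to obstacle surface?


center_dist = sqrt((4.6-6.1)^2 + (8.1-1.0)^2)
= sqrt(2.25 + 50.41)
= 7.2567
min_dist = center_dist - radius = 7.2567 - 0.6 = 6.6567 m


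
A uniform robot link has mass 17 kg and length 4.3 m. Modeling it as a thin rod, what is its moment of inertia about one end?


I = (1/3) * m * L^2
= (1/3) * 17 * 4.3^2
= 0.333333 * 17 * 18.49
= 104.7767 kg*m^2


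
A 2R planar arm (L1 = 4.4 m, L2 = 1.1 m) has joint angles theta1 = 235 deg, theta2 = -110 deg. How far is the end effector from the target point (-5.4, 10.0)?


End effector via forward kinematics:
x = L1*cos(t1) + L2*cos(t1+t2) = -3.1547
y = L1*sin(t1) + L2*sin(t1+t2) = -2.7032
Distance to target:
d = sqrt((-5.4 - -3.1547)^2 + (10.0 - -2.7032)^2)
= sqrt(5.0415 + 161.3713)
= 12.9001 m


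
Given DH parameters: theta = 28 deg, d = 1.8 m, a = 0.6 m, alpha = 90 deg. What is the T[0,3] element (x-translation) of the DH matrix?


T[0,3] = a * cos(theta)
= 0.6 * cos(28 deg)
= 0.6 * 0.8829
= 0.5298


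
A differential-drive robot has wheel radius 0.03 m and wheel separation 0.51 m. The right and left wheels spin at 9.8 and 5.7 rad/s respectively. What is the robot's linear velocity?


vR = r*wR = 0.03*9.8 = 0.294 m/s
vL = r*wL = 0.03*5.7 = 0.171 m/s
v = (vR+vL)/2 = 0.2325 m/s
omega = (vR-vL)/L = 0.2412 rad/s
linear velocity = 0.2325 m/s


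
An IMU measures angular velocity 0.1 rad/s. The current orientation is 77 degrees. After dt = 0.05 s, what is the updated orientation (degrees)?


delta_theta = w * dt = 0.1 * 0.05 = 0.005 rad
= 0.2865 deg
theta_new = 77 + 0.2865 = 77.2865 deg


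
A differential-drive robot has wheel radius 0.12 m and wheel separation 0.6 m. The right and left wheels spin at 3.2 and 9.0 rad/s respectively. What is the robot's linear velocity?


vR = r*wR = 0.12*3.2 = 0.384 m/s
vL = r*wL = 0.12*9.0 = 1.08 m/s
v = (vR+vL)/2 = 0.732 m/s
omega = (vR-vL)/L = -1.16 rad/s
linear velocity = 0.732 m/s


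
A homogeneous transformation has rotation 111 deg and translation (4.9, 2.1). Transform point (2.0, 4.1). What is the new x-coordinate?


x' = cos(theta)*px - sin(theta)*py + tx
= -0.3584*2.0 - 0.9336*4.1 + 4.9
= 0.3556


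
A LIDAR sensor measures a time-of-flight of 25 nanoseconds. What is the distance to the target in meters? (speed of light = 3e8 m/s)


tof = 25 ns = 2.5e-08 s
dist = c * tof / 2
= 3e8 * 2.5e-08 / 2
= 3.75 m


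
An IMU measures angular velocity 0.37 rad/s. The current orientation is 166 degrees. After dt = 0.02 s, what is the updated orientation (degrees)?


delta_theta = w * dt = 0.37 * 0.02 = 0.0074 rad
= 0.424 deg
theta_new = 166 + 0.424 = 166.424 deg


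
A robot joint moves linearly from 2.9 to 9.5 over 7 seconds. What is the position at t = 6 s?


s = t/T = 6/7 = 0.8571
p(t) = p0 + (pf-p0)*s
= 2.9 + (9.5 - 2.9) * 0.8571
= 8.5571


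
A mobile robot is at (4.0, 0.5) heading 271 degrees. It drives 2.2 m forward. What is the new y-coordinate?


y_new = y0 + d*sin(theta)
= 0.5 + 2.2*sin(271)
= 0.5 + -2.1997
= -1.6997


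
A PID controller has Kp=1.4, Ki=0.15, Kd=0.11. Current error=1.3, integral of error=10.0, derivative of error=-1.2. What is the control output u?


u = Kp*e + Ki*int(e) + Kd*de/dt
= 1.4*1.3 + 0.15*10.0 + 0.11*(-1.2)
= 1.82 + 1.5 + -0.132
= 3.188


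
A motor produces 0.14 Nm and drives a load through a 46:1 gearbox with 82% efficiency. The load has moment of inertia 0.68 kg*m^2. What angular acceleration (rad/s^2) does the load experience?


tau_out = tau_motor * N * eta
= 0.14 * 46 * 0.82 = 5.2808 Nm
alpha = tau_out / I = 5.2808 / 0.68
= 7.7659 rad/s^2


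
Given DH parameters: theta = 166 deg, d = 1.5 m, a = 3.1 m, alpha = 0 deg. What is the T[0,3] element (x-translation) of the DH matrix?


T[0,3] = a * cos(theta)
= 3.1 * cos(166 deg)
= 3.1 * -0.9703
= -3.0079


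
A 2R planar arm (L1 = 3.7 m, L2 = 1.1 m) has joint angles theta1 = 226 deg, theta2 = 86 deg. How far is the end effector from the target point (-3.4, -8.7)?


End effector via forward kinematics:
x = L1*cos(t1) + L2*cos(t1+t2) = -1.8342
y = L1*sin(t1) + L2*sin(t1+t2) = -3.479
Distance to target:
d = sqrt((-3.4 - -1.8342)^2 + (-8.7 - -3.479)^2)
= sqrt(2.4518 + 27.2587)
= 5.4507 m


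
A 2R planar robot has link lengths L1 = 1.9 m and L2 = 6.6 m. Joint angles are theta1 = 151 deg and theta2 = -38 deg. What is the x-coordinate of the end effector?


Convert angles to radians: theta1 = 2.6354, theta2 = -0.6632
x = L1*cos(theta1) + L2*cos(theta1+theta2)
x = -1.6618 + -2.5788
x = -4.2406


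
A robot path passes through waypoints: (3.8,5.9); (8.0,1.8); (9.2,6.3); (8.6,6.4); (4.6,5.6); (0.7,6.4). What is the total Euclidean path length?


Segment lengths:
  seg1 = sqrt((4.2)^2 + (-4.1)^2) = 5.8694
  seg2 = sqrt((1.2)^2 + (4.5)^2) = 4.6573
  seg3 = sqrt((-0.6)^2 + (0.1)^2) = 0.6083
  seg4 = sqrt((-4.0)^2 + (-0.8)^2) = 4.0792
  seg5 = sqrt((-3.9)^2 + (0.8)^2) = 3.9812
Total = 19.1954


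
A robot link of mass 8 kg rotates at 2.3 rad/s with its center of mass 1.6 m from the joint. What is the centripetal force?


F = m * omega^2 * r
= 8 * 2.3^2 * 1.6
= 8 * 5.29 * 1.6
= 67.712 N


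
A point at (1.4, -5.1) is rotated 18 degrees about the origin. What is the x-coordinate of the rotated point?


x' = x*cos(theta) - y*sin(theta)
cos(18 deg) = 0.9511, sin(18 deg) = 0.309
x' = 1.4 * 0.9511 - -5.1 * 0.309
= 1.3315 - -1.576
= 2.9075


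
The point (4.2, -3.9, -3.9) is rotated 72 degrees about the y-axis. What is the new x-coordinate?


Rotation about y-axis: x' = x*cos(theta) + z*sin(theta)
= 4.2 * 0.309 + -3.9 * 0.9511
= -2.4112


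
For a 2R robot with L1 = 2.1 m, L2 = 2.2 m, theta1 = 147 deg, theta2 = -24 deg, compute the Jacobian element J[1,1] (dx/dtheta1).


J[1,1] = -L1*sin(t1) - L2*sin(t1+t2)
= -2.1*sin(147) - 2.2*sin(123)
= -2.9888


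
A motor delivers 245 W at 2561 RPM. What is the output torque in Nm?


omega = 2561 * 2*pi/60 = 268.1873 rad/s
tau = P / omega = 245 / 268.1873
= 0.9135 Nm


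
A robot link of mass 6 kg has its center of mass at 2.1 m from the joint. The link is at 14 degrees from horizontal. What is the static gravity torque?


tau = m*g*L*cos(angle)
= 6 * 9.81 * 2.1 * cos(14 deg)
= 6 * 9.81 * 2.1 * 0.9703
= 119.9344 Nm


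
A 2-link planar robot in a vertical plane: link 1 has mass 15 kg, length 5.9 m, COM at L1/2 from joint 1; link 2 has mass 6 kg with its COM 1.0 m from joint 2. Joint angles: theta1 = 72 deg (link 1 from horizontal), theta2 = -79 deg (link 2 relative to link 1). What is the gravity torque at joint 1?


Horizontal distance from joint 1 to link-1 COM:
  x_c1 = (L1/2)*cos(t1) = 2.95 * 0.309 = 0.9116 m
Horizontal distance from joint 1 to link-2 COM:
  x_c2 = L1*cos(t1) + Lc2*cos(t1+t2)
       = 5.9*0.309 + 1.0*0.9925 = 2.8157 m
tau1 = m1*g*x_c1 + m2*g*x_c2
     = 15*9.81*0.9116 + 6*9.81*2.8157
     = 134.142 + 165.7348
     = 299.8768 Nm


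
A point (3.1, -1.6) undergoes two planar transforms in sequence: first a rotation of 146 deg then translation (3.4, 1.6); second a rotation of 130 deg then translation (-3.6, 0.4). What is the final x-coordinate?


After transform 1:
x1 = cos(146)*3.1 - sin(146)*-1.6 + 3.4 = 1.7247
y1 = sin(146)*3.1 + cos(146)*-1.6 + 1.6 = 4.66
After transform 2:
x2 = cos(130)*1.7247 - sin(130)*4.66 + -3.6
= -8.2783


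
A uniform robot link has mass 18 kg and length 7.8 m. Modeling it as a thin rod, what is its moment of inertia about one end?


I = (1/3) * m * L^2
= (1/3) * 18 * 7.8^2
= 0.333333 * 18 * 60.84
= 365.04 kg*m^2


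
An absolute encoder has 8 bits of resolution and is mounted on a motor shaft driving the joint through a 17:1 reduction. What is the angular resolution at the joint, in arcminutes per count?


counts = 2^8 = 256
effective counts at joint = 256 * 17 = 4352
resolution = 360*60 / 4352
= 4.9632 arcmin/count


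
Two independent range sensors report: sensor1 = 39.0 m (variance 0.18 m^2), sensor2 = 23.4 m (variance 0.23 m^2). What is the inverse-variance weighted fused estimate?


w1 = (1/var1) / (1/var1 + 1/var2)
   = 5.5556 / (5.5556 + 4.3478) = 0.561
w2 = 1 - w1 = 0.439
fused = w1*s1 + w2*s2 = 21.878 + 10.2732
= 32.1512 m


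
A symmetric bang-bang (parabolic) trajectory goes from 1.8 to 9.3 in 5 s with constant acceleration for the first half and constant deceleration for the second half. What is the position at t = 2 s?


Symmetric rest-to-rest: each phase covers (pf-p0)/2 in time T/2. 0.5*a*(T/2)^2 = (pf-p0)/2 => a = 4*(pf-p0)/T^2
a = 4*(9.3-1.8)/5^2 = 1.2
t = 2 is in the acceleration phase (t <= T/2).
p = p0 + 0.5*a*t^2 = 1.8 + 0.5*1.2*2^2
= 4.2


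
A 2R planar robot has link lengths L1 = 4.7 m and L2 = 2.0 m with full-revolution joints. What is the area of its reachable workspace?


r_max = L1 + L2 = 6.7 m
r_min = |L1 - L2| = 2.7 m
Area = pi*(r_max^2 - r_min^2)
= pi*(44.89 - 7.29)
= pi * 37.6
= 118.1239 m^2


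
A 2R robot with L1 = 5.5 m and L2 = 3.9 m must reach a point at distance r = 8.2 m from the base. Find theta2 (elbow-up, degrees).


cos(theta2) = (r^2 - L1^2 - L2^2) / (2*L1*L2)
cos(theta2) = (67.24 - 30.25 - 15.21) / 42.9
cos(theta2) = 0.507692
theta2 = 59.4898 degrees


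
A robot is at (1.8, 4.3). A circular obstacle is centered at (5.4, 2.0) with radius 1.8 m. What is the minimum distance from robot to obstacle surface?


center_dist = sqrt((1.8-5.4)^2 + (4.3-2.0)^2)
= sqrt(12.96 + 5.29)
= 4.272
min_dist = center_dist - radius = 4.272 - 1.8 = 2.472 m


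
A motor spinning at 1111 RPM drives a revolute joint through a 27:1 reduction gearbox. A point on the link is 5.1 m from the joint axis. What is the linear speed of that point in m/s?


omega_motor = 1111 * 2*pi/60 = 116.3436 rad/s
omega_joint = omega_motor / 27 = 4.309 rad/s
v = omega_joint * r = 4.309 * 5.1
= 21.976 m/s


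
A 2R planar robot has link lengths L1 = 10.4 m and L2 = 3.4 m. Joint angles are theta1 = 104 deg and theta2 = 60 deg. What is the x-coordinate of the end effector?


Convert angles to radians: theta1 = 1.8151, theta2 = 1.0472
x = L1*cos(theta1) + L2*cos(theta1+theta2)
x = -2.516 + -3.2683
x = -5.7843


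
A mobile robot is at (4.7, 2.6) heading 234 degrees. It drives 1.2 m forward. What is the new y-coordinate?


y_new = y0 + d*sin(theta)
= 2.6 + 1.2*sin(234)
= 2.6 + -0.9708
= 1.6292


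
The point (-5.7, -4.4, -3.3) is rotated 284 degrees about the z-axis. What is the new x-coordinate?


Rotation about z-axis: x' = x*cos(theta) - y*sin(theta)
= -5.7 * 0.2419 - -4.4 * -0.9703
= -5.6483


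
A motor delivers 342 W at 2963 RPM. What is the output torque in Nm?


omega = 2963 * 2*pi/60 = 310.2846 rad/s
tau = P / omega = 342 / 310.2846
= 1.1022 Nm


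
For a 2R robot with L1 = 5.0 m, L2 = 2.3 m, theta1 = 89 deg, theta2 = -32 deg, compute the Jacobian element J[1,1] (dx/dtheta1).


J[1,1] = -L1*sin(t1) - L2*sin(t1+t2)
= -5.0*sin(89) - 2.3*sin(57)
= -6.9282


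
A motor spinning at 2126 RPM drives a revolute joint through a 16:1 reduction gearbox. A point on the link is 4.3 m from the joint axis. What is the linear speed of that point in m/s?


omega_motor = 2126 * 2*pi/60 = 222.6342 rad/s
omega_joint = omega_motor / 16 = 13.9146 rad/s
v = omega_joint * r = 13.9146 * 4.3
= 59.8329 m/s


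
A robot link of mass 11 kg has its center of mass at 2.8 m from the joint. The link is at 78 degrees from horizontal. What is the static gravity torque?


tau = m*g*L*cos(angle)
= 11 * 9.81 * 2.8 * cos(78 deg)
= 11 * 9.81 * 2.8 * 0.2079
= 62.8201 Nm


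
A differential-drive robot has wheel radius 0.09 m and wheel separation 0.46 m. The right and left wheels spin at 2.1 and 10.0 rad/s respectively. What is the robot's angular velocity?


vR = r*wR = 0.09*2.1 = 0.189 m/s
vL = r*wL = 0.09*10.0 = 0.9 m/s
v = (vR+vL)/2 = 0.5445 m/s
omega = (vR-vL)/L = -1.5457 rad/s
angular velocity = -1.5457 rad/s


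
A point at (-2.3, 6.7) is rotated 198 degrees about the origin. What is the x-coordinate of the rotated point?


x' = x*cos(theta) - y*sin(theta)
cos(198 deg) = -0.9511, sin(198 deg) = -0.309
x' = -2.3 * -0.9511 - 6.7 * -0.309
= 2.1874 - -2.0704
= 4.2578


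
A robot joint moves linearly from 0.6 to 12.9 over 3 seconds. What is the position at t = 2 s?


s = t/T = 2/3 = 0.6667
p(t) = p0 + (pf-p0)*s
= 0.6 + (12.9 - 0.6) * 0.6667
= 8.8


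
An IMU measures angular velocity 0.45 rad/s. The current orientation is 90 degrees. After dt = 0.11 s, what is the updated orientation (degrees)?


delta_theta = w * dt = 0.45 * 0.11 = 0.0495 rad
= 2.8361 deg
theta_new = 90 + 2.8361 = 92.8361 deg


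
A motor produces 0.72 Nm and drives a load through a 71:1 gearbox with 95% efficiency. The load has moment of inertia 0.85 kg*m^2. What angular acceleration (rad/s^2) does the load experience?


tau_out = tau_motor * N * eta
= 0.72 * 71 * 0.95 = 48.564 Nm
alpha = tau_out / I = 48.564 / 0.85
= 57.1341 rad/s^2


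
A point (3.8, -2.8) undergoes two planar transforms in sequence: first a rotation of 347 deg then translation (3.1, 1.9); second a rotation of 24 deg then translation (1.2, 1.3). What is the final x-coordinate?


After transform 1:
x1 = cos(347)*3.8 - sin(347)*-2.8 + 3.1 = 6.1727
y1 = sin(347)*3.8 + cos(347)*-2.8 + 1.9 = -1.6831
After transform 2:
x2 = cos(24)*6.1727 - sin(24)*-1.6831 + 1.2
= 7.5236


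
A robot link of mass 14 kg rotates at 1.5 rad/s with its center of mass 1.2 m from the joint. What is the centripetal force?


F = m * omega^2 * r
= 14 * 1.5^2 * 1.2
= 14 * 2.25 * 1.2
= 37.8 N


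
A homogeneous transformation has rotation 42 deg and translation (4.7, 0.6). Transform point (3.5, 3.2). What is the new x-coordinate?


x' = cos(theta)*px - sin(theta)*py + tx
= 0.7431*3.5 - 0.6691*3.2 + 4.7
= 5.1598


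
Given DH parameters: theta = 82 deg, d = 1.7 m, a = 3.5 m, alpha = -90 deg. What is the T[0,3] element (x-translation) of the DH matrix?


T[0,3] = a * cos(theta)
= 3.5 * cos(82 deg)
= 3.5 * 0.1392
= 0.4871


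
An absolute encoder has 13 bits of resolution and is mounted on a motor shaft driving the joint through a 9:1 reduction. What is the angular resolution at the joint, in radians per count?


counts = 2^13 = 8192
effective counts at joint = 8192 * 9 = 73728
resolution = 2*pi / 73728
= 8.5221e-05 rad/count


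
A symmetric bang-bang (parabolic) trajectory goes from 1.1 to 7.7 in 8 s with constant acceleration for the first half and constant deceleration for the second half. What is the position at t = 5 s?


Symmetric rest-to-rest: each phase covers (pf-p0)/2 in time T/2. 0.5*a*(T/2)^2 = (pf-p0)/2 => a = 4*(pf-p0)/T^2
a = 4*(7.7-1.1)/8^2 = 0.4125
t = 5 is in the deceleration phase (t > T/2).
p = pf - 0.5*a*(T-t)^2 = 7.7 - 0.5*0.4125*3^2
= 5.8438


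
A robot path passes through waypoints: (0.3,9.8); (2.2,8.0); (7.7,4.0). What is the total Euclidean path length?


Segment lengths:
  seg1 = sqrt((1.9)^2 + (-1.8)^2) = 2.6173
  seg2 = sqrt((5.5)^2 + (-4.0)^2) = 6.8007
Total = 9.418


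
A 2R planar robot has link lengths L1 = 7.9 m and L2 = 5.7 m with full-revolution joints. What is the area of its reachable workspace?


r_max = L1 + L2 = 13.6 m
r_min = |L1 - L2| = 2.2 m
Area = pi*(r_max^2 - r_min^2)
= pi*(184.96 - 4.84)
= pi * 180.12
= 565.8637 m^2


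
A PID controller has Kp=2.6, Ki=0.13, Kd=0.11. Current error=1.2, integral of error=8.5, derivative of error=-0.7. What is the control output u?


u = Kp*e + Ki*int(e) + Kd*de/dt
= 2.6*1.2 + 0.13*8.5 + 0.11*(-0.7)
= 3.12 + 1.105 + -0.077
= 4.148


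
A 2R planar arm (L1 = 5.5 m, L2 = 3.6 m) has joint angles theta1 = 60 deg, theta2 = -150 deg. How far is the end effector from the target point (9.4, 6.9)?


End effector via forward kinematics:
x = L1*cos(t1) + L2*cos(t1+t2) = 2.75
y = L1*sin(t1) + L2*sin(t1+t2) = 1.1631
Distance to target:
d = sqrt((9.4 - 2.75)^2 + (6.9 - 1.1631)^2)
= sqrt(44.2225 + 32.9116)
= 8.7826 m


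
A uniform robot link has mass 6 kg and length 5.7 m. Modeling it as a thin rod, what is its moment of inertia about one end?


I = (1/3) * m * L^2
= (1/3) * 6 * 5.7^2
= 0.333333 * 6 * 32.49
= 64.98 kg*m^2


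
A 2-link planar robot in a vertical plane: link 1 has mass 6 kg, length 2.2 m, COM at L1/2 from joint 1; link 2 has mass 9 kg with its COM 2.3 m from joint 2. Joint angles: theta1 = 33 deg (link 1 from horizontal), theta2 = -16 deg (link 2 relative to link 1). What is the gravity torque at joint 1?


Horizontal distance from joint 1 to link-1 COM:
  x_c1 = (L1/2)*cos(t1) = 1.1 * 0.8387 = 0.9225 m
Horizontal distance from joint 1 to link-2 COM:
  x_c2 = L1*cos(t1) + Lc2*cos(t1+t2)
       = 2.2*0.8387 + 2.3*0.9563 = 4.0446 m
tau1 = m1*g*x_c1 + m2*g*x_c2
     = 6*9.81*0.9225 + 9*9.81*4.0446
     = 54.3006 + 357.0956
     = 411.3962 Nm


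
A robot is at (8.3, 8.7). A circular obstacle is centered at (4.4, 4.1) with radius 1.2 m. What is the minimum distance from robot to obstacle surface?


center_dist = sqrt((8.3-4.4)^2 + (8.7-4.1)^2)
= sqrt(15.21 + 21.16)
= 6.0308
min_dist = center_dist - radius = 6.0308 - 1.2 = 4.8308 m


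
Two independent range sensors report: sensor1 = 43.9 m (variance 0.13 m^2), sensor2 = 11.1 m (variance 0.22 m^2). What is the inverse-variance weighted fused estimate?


w1 = (1/var1) / (1/var1 + 1/var2)
   = 7.6923 / (7.6923 + 4.5455) = 0.6286
w2 = 1 - w1 = 0.3714
fused = w1*s1 + w2*s2 = 27.5943 + 4.1229
= 31.7171 m


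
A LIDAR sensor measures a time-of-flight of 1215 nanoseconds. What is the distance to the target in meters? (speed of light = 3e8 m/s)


tof = 1215 ns = 1.215e-06 s
dist = c * tof / 2
= 3e8 * 1.215e-06 / 2
= 182.25 m


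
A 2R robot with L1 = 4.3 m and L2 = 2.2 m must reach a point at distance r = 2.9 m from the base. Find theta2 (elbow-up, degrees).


cos(theta2) = (r^2 - L1^2 - L2^2) / (2*L1*L2)
cos(theta2) = (8.41 - 18.49 - 4.84) / 18.92
cos(theta2) = -0.788584
theta2 = 142.0533 degrees


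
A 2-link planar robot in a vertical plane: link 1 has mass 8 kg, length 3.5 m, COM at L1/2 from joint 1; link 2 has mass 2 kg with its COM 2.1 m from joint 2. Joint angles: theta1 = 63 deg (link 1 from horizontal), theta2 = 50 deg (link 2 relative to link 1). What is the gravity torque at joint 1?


Horizontal distance from joint 1 to link-1 COM:
  x_c1 = (L1/2)*cos(t1) = 1.75 * 0.454 = 0.7945 m
Horizontal distance from joint 1 to link-2 COM:
  x_c2 = L1*cos(t1) + Lc2*cos(t1+t2)
       = 3.5*0.454 + 2.1*-0.3907 = 0.7684 m
tau1 = m1*g*x_c1 + m2*g*x_c2
     = 8*9.81*0.7945 + 2*9.81*0.7684
     = 62.3511 + 15.0766
     = 77.4277 Nm


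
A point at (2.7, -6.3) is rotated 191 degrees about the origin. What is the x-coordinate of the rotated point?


x' = x*cos(theta) - y*sin(theta)
cos(191 deg) = -0.9816, sin(191 deg) = -0.1908
x' = 2.7 * -0.9816 - -6.3 * -0.1908
= -2.6504 - 1.2021
= -3.8525


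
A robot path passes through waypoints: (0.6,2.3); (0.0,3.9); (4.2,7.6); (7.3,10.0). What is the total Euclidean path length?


Segment lengths:
  seg1 = sqrt((-0.6)^2 + (1.6)^2) = 1.7088
  seg2 = sqrt((4.2)^2 + (3.7)^2) = 5.5973
  seg3 = sqrt((3.1)^2 + (2.4)^2) = 3.9205
Total = 11.2266


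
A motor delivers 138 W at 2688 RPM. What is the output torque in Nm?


omega = 2688 * 2*pi/60 = 281.4867 rad/s
tau = P / omega = 138 / 281.4867
= 0.4903 Nm


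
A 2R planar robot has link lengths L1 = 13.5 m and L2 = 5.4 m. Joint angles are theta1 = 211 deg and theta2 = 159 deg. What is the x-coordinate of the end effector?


Convert angles to radians: theta1 = 3.6826, theta2 = 2.7751
x = L1*cos(theta1) + L2*cos(theta1+theta2)
x = -11.5718 + 5.318
x = -6.2538


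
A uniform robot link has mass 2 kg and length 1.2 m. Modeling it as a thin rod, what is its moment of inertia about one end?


I = (1/3) * m * L^2
= (1/3) * 2 * 1.2^2
= 0.333333 * 2 * 1.44
= 0.96 kg*m^2


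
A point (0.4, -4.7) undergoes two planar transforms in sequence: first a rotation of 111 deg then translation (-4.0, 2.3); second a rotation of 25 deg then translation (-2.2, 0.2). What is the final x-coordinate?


After transform 1:
x1 = cos(111)*0.4 - sin(111)*-4.7 + -4.0 = 0.2445
y1 = sin(111)*0.4 + cos(111)*-4.7 + 2.3 = 4.3578
After transform 2:
x2 = cos(25)*0.2445 - sin(25)*4.3578 + -2.2
= -3.8201


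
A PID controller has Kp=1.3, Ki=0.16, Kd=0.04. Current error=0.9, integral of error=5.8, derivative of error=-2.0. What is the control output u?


u = Kp*e + Ki*int(e) + Kd*de/dt
= 1.3*0.9 + 0.16*5.8 + 0.04*(-2.0)
= 1.17 + 0.928 + -0.08
= 2.018


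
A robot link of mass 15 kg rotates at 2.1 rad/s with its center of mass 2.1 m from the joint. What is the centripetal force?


F = m * omega^2 * r
= 15 * 2.1^2 * 2.1
= 15 * 4.41 * 2.1
= 138.915 N


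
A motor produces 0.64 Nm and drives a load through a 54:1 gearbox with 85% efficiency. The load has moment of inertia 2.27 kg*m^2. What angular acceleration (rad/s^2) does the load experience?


tau_out = tau_motor * N * eta
= 0.64 * 54 * 0.85 = 29.376 Nm
alpha = tau_out / I = 29.376 / 2.27
= 12.941 rad/s^2


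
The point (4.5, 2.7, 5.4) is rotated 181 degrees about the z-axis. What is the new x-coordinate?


Rotation about z-axis: x' = x*cos(theta) - y*sin(theta)
= 4.5 * -0.9998 - 2.7 * -0.0175
= -4.4522


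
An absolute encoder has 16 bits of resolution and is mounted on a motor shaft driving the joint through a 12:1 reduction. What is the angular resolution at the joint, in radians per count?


counts = 2^16 = 65536
effective counts at joint = 65536 * 12 = 786432
resolution = 2*pi / 786432
= 7.9895e-06 rad/count


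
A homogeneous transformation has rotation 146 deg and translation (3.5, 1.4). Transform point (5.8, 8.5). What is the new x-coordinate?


x' = cos(theta)*px - sin(theta)*py + tx
= -0.829*5.8 - 0.5592*8.5 + 3.5
= -6.0616


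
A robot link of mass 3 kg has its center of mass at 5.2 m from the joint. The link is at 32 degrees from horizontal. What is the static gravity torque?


tau = m*g*L*cos(angle)
= 3 * 9.81 * 5.2 * cos(32 deg)
= 3 * 9.81 * 5.2 * 0.848
= 129.7819 Nm


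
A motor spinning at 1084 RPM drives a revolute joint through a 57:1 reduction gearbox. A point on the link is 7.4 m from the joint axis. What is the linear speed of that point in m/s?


omega_motor = 1084 * 2*pi/60 = 113.5162 rad/s
omega_joint = omega_motor / 57 = 1.9915 rad/s
v = omega_joint * r = 1.9915 * 7.4
= 14.7372 m/s


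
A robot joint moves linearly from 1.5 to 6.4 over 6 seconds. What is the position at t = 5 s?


s = t/T = 5/6 = 0.8333
p(t) = p0 + (pf-p0)*s
= 1.5 + (6.4 - 1.5) * 0.8333
= 5.5833


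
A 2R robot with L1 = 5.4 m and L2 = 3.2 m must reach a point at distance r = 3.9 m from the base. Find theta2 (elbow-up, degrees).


cos(theta2) = (r^2 - L1^2 - L2^2) / (2*L1*L2)
cos(theta2) = (15.21 - 29.16 - 10.24) / 34.56
cos(theta2) = -0.699942
theta2 = 134.4224 degrees


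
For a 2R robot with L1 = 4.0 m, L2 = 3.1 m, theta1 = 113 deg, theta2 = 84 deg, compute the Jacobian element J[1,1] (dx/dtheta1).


J[1,1] = -L1*sin(t1) - L2*sin(t1+t2)
= -4.0*sin(113) - 3.1*sin(197)
= -2.7757


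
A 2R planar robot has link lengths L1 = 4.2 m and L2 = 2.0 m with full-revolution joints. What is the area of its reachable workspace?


r_max = L1 + L2 = 6.2 m
r_min = |L1 - L2| = 2.2 m
Area = pi*(r_max^2 - r_min^2)
= pi*(38.44 - 4.84)
= pi * 33.6
= 105.5575 m^2


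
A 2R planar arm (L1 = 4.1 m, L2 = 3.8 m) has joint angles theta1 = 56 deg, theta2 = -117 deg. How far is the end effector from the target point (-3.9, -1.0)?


End effector via forward kinematics:
x = L1*cos(t1) + L2*cos(t1+t2) = 4.135
y = L1*sin(t1) + L2*sin(t1+t2) = 0.0755
Distance to target:
d = sqrt((-3.9 - 4.135)^2 + (-1.0 - 0.0755)^2)
= sqrt(64.5607 + 1.1567)
= 8.1066 m


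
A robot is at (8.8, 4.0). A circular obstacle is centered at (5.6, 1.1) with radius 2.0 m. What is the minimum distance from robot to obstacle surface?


center_dist = sqrt((8.8-5.6)^2 + (4.0-1.1)^2)
= sqrt(10.24 + 8.41)
= 4.3186
min_dist = center_dist - radius = 4.3186 - 2.0 = 2.3186 m


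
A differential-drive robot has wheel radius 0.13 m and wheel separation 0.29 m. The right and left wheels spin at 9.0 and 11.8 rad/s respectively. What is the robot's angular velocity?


vR = r*wR = 0.13*9.0 = 1.17 m/s
vL = r*wL = 0.13*11.8 = 1.534 m/s
v = (vR+vL)/2 = 1.352 m/s
omega = (vR-vL)/L = -1.2552 rad/s
angular velocity = -1.2552 rad/s


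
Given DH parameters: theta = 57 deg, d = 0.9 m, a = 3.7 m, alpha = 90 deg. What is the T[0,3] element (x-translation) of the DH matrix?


T[0,3] = a * cos(theta)
= 3.7 * cos(57 deg)
= 3.7 * 0.5446
= 2.0152


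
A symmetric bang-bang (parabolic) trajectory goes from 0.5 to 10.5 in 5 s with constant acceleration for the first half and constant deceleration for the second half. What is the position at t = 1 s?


Symmetric rest-to-rest: each phase covers (pf-p0)/2 in time T/2. 0.5*a*(T/2)^2 = (pf-p0)/2 => a = 4*(pf-p0)/T^2
a = 4*(10.5-0.5)/5^2 = 1.6
t = 1 is in the acceleration phase (t <= T/2).
p = p0 + 0.5*a*t^2 = 0.5 + 0.5*1.6*1^2
= 1.3


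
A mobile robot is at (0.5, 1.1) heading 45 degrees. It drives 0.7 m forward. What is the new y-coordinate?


y_new = y0 + d*sin(theta)
= 1.1 + 0.7*sin(45)
= 1.1 + 0.495
= 1.595


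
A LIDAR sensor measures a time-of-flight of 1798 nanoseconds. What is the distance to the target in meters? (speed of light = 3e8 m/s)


tof = 1798 ns = 1.798e-06 s
dist = c * tof / 2
= 3e8 * 1.798e-06 / 2
= 269.7 m


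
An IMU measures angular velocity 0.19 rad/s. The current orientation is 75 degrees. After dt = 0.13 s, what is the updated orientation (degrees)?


delta_theta = w * dt = 0.19 * 0.13 = 0.0247 rad
= 1.4152 deg
theta_new = 75 + 1.4152 = 76.4152 deg


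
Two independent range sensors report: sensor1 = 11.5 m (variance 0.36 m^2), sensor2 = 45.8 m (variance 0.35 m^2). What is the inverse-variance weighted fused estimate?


w1 = (1/var1) / (1/var1 + 1/var2)
   = 2.7778 / (2.7778 + 2.8571) = 0.493
w2 = 1 - w1 = 0.507
fused = w1*s1 + w2*s2 = 5.669 + 23.2225
= 28.8915 m


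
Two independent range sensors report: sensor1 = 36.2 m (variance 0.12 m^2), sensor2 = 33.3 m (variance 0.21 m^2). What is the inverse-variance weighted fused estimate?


w1 = (1/var1) / (1/var1 + 1/var2)
   = 8.3333 / (8.3333 + 4.7619) = 0.6364
w2 = 1 - w1 = 0.3636
fused = w1*s1 + w2*s2 = 23.0364 + 12.1091
= 35.1455 m


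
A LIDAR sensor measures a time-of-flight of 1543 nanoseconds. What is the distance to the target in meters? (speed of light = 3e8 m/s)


tof = 1543 ns = 1.543e-06 s
dist = c * tof / 2
= 3e8 * 1.543e-06 / 2
= 231.45 m


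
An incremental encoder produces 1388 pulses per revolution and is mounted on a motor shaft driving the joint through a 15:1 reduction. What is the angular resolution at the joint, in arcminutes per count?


counts per rev = 1388
effective counts at joint = 1388 * 15 = 20820
resolution = 360*60 / 20820
= 1.0375 arcmin/count


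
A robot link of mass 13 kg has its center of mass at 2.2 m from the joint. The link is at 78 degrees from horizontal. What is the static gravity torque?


tau = m*g*L*cos(angle)
= 13 * 9.81 * 2.2 * cos(78 deg)
= 13 * 9.81 * 2.2 * 0.2079
= 58.333 Nm


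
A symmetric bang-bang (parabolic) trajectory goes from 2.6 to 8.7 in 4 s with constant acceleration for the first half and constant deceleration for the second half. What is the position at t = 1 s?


Symmetric rest-to-rest: each phase covers (pf-p0)/2 in time T/2. 0.5*a*(T/2)^2 = (pf-p0)/2 => a = 4*(pf-p0)/T^2
a = 4*(8.7-2.6)/4^2 = 1.525
t = 1 is in the acceleration phase (t <= T/2).
p = p0 + 0.5*a*t^2 = 2.6 + 0.5*1.525*1^2
= 3.3625


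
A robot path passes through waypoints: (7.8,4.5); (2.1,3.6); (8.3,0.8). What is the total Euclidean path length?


Segment lengths:
  seg1 = sqrt((-5.7)^2 + (-0.9)^2) = 5.7706
  seg2 = sqrt((6.2)^2 + (-2.8)^2) = 6.8029
Total = 12.5736


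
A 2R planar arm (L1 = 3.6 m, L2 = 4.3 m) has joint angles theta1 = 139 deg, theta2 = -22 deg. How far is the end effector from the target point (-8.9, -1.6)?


End effector via forward kinematics:
x = L1*cos(t1) + L2*cos(t1+t2) = -4.6691
y = L1*sin(t1) + L2*sin(t1+t2) = 6.1931
Distance to target:
d = sqrt((-8.9 - -4.6691)^2 + (-1.6 - 6.1931)^2)
= sqrt(17.9004 + 60.733)
= 8.8675 m


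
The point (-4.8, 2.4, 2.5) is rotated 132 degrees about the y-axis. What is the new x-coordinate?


Rotation about y-axis: x' = x*cos(theta) + z*sin(theta)
= -4.8 * -0.6691 + 2.5 * 0.7431
= 5.0697


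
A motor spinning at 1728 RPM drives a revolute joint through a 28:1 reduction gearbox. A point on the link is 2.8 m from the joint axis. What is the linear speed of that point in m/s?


omega_motor = 1728 * 2*pi/60 = 180.9557 rad/s
omega_joint = omega_motor / 28 = 6.4627 rad/s
v = omega_joint * r = 6.4627 * 2.8
= 18.0956 m/s


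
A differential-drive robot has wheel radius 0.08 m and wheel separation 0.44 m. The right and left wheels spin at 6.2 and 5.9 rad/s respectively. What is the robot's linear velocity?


vR = r*wR = 0.08*6.2 = 0.496 m/s
vL = r*wL = 0.08*5.9 = 0.472 m/s
v = (vR+vL)/2 = 0.484 m/s
omega = (vR-vL)/L = 0.0545 rad/s
linear velocity = 0.484 m/s


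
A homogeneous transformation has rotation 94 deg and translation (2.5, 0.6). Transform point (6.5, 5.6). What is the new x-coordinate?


x' = cos(theta)*px - sin(theta)*py + tx
= -0.0698*6.5 - 0.9976*5.6 + 2.5
= -3.5398
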